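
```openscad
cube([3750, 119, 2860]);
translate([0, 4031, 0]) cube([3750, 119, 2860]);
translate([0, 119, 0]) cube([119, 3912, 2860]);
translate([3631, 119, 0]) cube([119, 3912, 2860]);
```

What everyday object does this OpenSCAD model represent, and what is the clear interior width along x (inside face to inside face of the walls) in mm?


A house (or room) frame. The interior width is 3512 mm.

Four 2860 mm walls enclosing a rectangle with no floor or roof — a room or house frame. Outside width is 3750 mm and wall thickness is 119 mm, so the interior width is 3750 − 2 × 119 = 3512 mm.


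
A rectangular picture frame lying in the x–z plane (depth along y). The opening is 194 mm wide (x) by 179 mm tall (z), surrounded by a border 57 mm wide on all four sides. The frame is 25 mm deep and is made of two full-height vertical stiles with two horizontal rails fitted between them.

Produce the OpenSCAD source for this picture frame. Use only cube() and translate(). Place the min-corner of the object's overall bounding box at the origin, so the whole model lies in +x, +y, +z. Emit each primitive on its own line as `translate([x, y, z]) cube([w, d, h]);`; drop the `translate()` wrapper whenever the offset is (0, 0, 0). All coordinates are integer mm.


cube([57, 25, 293]);
translate([251, 0, 0]) cube([57, 25, 293]);
translate([57, 0, 0]) cube([194, 25, 57]);
translate([57, 0, 236]) cube([194, 25, 57]);


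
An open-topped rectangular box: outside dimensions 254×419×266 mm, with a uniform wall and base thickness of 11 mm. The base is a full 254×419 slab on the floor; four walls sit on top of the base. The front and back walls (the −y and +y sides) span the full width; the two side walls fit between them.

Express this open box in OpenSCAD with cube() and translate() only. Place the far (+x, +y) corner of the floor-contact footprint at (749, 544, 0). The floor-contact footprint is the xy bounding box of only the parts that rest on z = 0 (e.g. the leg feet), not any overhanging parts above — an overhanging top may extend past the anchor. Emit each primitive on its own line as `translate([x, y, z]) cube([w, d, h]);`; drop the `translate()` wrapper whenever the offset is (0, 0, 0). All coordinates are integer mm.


translate([495, 125, 0]) cube([254, 419, 11]);
translate([495, 125, 11]) cube([254, 11, 255]);
translate([495, 533, 11]) cube([254, 11, 255]);
translate([495, 136, 11]) cube([11, 397, 255]);
translate([738, 136, 11]) cube([11, 397, 255]);


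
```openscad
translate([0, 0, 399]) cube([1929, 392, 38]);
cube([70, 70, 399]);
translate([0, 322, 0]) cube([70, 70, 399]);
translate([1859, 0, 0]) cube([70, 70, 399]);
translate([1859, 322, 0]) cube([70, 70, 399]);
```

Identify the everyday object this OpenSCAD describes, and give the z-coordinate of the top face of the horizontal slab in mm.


A bench. The seat-top height is 437 mm.

A long slab on four corner posts — a bench. The slab sits at z = 399 with thickness 38, so the top is 399 + 38 = 437 mm.


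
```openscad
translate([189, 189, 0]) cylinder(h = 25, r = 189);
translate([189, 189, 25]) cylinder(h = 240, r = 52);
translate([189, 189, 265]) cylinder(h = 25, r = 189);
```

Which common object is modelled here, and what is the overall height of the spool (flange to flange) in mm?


A spool. The overall height is 290 mm.

Three coaxial cylinders, large–small–large — a spool. Two 25 mm flanges and a 240 mm core give 25 + 240 + 25 = 290 mm.


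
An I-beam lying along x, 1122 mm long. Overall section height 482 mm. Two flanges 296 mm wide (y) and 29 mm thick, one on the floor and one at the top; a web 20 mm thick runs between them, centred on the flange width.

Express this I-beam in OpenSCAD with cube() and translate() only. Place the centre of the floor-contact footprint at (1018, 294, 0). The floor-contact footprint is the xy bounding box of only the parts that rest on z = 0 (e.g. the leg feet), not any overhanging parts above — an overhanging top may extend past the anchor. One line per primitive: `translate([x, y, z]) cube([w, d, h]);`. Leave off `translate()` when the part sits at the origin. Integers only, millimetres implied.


translate([457, 146, 0]) cube([1122, 296, 29]);
translate([457, 284, 29]) cube([1122, 20, 424]);
translate([457, 146, 453]) cube([1122, 296, 29]);


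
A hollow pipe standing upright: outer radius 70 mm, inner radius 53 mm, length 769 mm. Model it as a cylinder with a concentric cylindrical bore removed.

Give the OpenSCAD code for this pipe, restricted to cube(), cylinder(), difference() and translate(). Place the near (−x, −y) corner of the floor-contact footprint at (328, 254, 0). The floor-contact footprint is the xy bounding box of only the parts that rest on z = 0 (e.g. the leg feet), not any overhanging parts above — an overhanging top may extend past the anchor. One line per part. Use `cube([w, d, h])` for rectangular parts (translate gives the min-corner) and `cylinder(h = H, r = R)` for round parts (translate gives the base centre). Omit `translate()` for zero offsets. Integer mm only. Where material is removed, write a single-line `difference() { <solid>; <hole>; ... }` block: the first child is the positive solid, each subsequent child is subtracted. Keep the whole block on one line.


difference() { translate([398, 324, 0]) cylinder(h = 769, r = 70); translate([398, 324, 0]) cylinder(h = 769, r = 53); }


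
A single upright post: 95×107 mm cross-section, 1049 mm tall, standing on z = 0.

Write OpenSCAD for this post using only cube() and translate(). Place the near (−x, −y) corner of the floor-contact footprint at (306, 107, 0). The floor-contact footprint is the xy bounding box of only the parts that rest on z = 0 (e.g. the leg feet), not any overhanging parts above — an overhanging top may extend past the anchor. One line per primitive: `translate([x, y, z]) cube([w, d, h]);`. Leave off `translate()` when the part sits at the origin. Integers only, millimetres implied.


translate([306, 107, 0]) cube([95, 107, 1049]);


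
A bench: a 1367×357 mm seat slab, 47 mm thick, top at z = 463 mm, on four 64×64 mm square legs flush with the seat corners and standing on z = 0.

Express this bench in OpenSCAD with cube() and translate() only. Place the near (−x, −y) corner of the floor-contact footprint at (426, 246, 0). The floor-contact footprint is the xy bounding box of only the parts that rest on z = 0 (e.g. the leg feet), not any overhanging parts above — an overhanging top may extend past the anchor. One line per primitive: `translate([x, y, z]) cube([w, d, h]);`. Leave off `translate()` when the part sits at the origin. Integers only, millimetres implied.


// leg_h = 463 − 47 = 416
translate([426, 246, 416]) cube([1367, 357, 47]);
translate([426, 246, 0]) cube([64, 64, 416]);
translate([426, 539, 0]) cube([64, 64, 416]);
translate([1729, 246, 0]) cube([64, 64, 416]);
translate([1729, 539, 0]) cube([64, 64, 416]);


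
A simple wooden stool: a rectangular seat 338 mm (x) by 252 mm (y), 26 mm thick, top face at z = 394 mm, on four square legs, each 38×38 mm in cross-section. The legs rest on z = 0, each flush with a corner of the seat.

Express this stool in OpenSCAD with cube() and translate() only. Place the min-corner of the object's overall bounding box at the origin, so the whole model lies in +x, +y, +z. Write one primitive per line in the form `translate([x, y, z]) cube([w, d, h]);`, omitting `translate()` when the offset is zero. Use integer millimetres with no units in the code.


// leg_h = 394 - 26 = 368
translate([0, 0, 368]) cube([338, 252, 26]);
cube([38, 38, 368]);
translate([300, 0, 0]) cube([38, 38, 368]);
translate([0, 214, 0]) cube([38, 38, 368]);
translate([300, 214, 0]) cube([38, 38, 368]);


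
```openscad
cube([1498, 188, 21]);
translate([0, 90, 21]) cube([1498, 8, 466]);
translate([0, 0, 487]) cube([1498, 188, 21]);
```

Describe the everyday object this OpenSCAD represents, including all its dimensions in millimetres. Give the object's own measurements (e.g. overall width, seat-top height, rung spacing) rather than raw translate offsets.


An I-beam lying along x, 1498 mm long. Overall section height 508 mm. Two flanges 188 mm wide (y) and 21 mm thick, one on the floor and one at the top; a web 8 mm thick runs between them, centred on the flange width.


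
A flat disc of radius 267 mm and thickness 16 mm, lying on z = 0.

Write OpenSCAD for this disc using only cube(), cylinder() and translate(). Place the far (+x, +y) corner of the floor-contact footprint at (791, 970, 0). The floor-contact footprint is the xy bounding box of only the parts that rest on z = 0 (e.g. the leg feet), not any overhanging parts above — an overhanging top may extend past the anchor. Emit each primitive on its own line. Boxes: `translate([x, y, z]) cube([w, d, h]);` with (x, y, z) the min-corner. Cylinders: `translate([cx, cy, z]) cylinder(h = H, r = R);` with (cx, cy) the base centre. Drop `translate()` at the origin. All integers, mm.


translate([524, 703, 0]) cylinder(h = 16, r = 267);


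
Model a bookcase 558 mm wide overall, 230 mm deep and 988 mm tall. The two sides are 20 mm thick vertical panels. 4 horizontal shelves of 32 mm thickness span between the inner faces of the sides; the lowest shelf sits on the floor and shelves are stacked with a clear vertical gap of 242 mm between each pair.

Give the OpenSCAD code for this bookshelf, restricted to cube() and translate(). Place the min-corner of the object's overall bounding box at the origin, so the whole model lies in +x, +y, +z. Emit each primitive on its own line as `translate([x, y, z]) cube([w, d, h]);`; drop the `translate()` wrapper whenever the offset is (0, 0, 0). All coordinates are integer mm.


cube([20, 230, 988]);
translate([538, 0, 0]) cube([20, 230, 988]);
translate([20, 0, 0]) cube([518, 230, 32]);
translate([20, 0, 274]) cube([518, 230, 32]);
translate([20, 0, 548]) cube([518, 230, 32]);
translate([20, 0, 822]) cube([518, 230, 32]);


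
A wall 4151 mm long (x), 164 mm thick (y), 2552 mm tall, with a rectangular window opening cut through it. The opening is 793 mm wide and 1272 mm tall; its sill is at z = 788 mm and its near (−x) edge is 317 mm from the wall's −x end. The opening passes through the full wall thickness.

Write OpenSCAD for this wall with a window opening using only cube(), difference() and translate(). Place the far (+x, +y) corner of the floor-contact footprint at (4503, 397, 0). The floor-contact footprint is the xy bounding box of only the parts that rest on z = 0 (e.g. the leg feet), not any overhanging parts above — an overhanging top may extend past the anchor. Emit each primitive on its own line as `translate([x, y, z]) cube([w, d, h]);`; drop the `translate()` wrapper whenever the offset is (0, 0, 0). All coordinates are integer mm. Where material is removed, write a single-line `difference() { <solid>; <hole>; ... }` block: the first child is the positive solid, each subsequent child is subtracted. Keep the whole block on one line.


difference() { translate([352, 233, 0]) cube([4151, 164, 2552]); translate([669, 233, 788]) cube([793, 164, 1272]); }


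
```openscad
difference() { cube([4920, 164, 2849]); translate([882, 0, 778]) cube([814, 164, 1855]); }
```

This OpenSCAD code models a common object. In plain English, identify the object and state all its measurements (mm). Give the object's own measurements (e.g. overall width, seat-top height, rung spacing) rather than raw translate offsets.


A wall 4920 mm long (x), 164 mm thick (y), 2849 mm tall, with a rectangular window opening cut through it. The opening is 814 mm wide and 1855 mm tall; its sill is at z = 778 mm and its near (−x) edge is 882 mm from the wall's −x end. The opening passes through the full wall thickness.


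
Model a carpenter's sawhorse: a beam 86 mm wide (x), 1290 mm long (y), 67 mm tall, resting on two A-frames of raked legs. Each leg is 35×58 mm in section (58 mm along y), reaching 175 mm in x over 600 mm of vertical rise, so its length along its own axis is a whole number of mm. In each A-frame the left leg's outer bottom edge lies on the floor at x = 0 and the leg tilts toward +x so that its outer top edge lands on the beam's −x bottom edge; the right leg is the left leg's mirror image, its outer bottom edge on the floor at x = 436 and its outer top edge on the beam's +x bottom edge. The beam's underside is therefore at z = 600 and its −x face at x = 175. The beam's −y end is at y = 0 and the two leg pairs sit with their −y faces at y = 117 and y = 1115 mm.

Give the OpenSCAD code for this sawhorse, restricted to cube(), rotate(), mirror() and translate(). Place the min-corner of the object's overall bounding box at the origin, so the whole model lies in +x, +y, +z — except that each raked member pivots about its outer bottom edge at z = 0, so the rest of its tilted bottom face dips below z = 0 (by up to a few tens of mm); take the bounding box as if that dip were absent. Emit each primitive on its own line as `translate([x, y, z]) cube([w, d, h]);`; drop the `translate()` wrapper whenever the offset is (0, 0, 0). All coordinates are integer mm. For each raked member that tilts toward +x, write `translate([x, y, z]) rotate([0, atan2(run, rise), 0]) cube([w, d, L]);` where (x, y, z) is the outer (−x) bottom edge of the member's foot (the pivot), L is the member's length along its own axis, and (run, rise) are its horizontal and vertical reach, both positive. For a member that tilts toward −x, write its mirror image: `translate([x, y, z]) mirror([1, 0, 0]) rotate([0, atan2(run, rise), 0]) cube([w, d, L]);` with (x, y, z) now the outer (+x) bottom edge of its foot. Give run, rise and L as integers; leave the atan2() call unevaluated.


translate([175, 0, 600]) cube([86, 1290, 67]);
translate([0, 117, 0]) rotate([0, atan2(175, 600), 0]) cube([35, 58, 625]);
translate([436, 117, 0]) mirror([1, 0, 0]) rotate([0, atan2(175, 600), 0]) cube([35, 58, 625]);
translate([0, 1115, 0]) rotate([0, atan2(175, 600), 0]) cube([35, 58, 625]);
translate([436, 1115, 0]) mirror([1, 0, 0]) rotate([0, atan2(175, 600), 0]) cube([35, 58, 625]);


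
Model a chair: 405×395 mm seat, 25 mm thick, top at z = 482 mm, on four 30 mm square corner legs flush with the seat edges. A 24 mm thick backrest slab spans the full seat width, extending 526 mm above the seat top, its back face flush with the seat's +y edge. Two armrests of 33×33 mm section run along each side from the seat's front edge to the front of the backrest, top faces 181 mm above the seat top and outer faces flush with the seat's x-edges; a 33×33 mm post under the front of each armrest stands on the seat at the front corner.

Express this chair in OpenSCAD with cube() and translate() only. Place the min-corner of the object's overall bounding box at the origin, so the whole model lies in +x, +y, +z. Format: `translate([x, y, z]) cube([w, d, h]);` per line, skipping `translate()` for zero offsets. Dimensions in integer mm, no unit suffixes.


translate([0, 0, 457]) cube([405, 395, 25]);
cube([30, 30, 457]);
translate([375, 0, 0]) cube([30, 30, 457]);
translate([0, 365, 0]) cube([30, 30, 457]);
translate([375, 365, 0]) cube([30, 30, 457]);
translate([0, 371, 482]) cube([405, 24, 526]);
translate([0, 0, 630]) cube([33, 371, 33]);
translate([372, 0, 630]) cube([33, 371, 33]);
translate([0, 0, 482]) cube([33, 33, 148]);
translate([372, 0, 482]) cube([33, 33, 148]);


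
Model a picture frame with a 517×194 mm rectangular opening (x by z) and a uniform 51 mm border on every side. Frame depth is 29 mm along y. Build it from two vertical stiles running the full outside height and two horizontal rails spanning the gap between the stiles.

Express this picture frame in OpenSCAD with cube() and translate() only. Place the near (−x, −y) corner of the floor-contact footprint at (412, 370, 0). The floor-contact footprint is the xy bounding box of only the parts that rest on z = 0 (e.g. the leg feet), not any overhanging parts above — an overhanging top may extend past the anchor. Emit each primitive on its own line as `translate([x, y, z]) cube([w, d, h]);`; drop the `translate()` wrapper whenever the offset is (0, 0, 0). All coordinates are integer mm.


translate([412, 370, 0]) cube([51, 29, 296]);
translate([980, 370, 0]) cube([51, 29, 296]);
translate([463, 370, 0]) cube([517, 29, 51]);
translate([463, 370, 245]) cube([517, 29, 51]);


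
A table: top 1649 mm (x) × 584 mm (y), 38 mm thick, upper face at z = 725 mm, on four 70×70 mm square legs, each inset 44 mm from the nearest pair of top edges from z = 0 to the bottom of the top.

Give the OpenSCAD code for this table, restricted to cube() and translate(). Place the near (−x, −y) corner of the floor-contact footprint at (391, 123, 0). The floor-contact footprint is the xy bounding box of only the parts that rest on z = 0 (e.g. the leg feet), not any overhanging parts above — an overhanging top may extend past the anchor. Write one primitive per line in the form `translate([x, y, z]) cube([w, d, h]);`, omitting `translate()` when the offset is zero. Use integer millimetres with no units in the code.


translate([347, 79, 687]) cube([1649, 584, 38]);
translate([391, 123, 0]) cube([70, 70, 687]);
translate([1882, 123, 0]) cube([70, 70, 687]);
translate([391, 549, 0]) cube([70, 70, 687]);
translate([1882, 549, 0]) cube([70, 70, 687]);


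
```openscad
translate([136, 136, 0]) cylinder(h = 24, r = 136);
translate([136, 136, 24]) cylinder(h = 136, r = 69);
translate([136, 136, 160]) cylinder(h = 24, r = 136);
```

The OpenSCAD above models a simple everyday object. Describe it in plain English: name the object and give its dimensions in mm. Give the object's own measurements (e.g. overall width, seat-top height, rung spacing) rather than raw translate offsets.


A spool: two coaxial disc flanges of radius 136 mm and thickness 24 mm, joined by a core cylinder of radius 69 mm and height 136 mm. The lower flange rests on z = 0 and the three cylinders share a vertical axis.


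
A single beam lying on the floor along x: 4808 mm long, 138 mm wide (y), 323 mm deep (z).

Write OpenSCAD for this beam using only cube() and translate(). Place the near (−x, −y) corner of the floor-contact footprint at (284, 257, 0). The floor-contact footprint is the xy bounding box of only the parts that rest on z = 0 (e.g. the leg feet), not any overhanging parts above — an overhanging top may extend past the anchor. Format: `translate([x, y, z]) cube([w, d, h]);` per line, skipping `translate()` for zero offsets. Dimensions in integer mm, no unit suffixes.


translate([284, 257, 0]) cube([4808, 138, 323]);


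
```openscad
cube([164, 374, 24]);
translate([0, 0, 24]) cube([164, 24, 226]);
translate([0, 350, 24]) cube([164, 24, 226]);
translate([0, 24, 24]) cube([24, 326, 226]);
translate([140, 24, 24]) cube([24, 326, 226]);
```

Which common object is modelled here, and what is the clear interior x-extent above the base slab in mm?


An open box. The internal width is 116 mm.

A 164×374 base slab with four walls standing on it — an open box. The base is 164 mm wide and the walls are 24 mm thick, so the internal width is 164 − 2 × 24 = 116 mm.


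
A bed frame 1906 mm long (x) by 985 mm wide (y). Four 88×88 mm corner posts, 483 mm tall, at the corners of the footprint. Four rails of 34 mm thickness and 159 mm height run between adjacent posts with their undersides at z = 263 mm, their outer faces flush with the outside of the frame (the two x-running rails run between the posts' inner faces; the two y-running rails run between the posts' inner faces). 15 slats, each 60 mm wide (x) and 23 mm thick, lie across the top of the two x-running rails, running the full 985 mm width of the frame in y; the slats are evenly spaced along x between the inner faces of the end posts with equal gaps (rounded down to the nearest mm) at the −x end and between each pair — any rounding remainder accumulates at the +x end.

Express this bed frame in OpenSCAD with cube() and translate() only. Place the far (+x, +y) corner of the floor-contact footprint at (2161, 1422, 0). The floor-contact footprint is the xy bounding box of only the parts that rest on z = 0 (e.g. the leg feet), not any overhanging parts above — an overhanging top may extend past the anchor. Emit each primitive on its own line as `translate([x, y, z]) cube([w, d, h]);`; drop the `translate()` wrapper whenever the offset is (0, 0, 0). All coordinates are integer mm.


// slat z = rail_z + rail_h = 263 + 159 = 422
// slat gap = ⌊(1730 − 15·60) / 16⌋ = 51
translate([255, 437, 0]) cube([88, 88, 483]);
translate([255, 1334, 0]) cube([88, 88, 483]);
translate([2073, 437, 0]) cube([88, 88, 483]);
translate([2073, 1334, 0]) cube([88, 88, 483]);
translate([343, 437, 263]) cube([1730, 34, 159]);
translate([343, 1388, 263]) cube([1730, 34, 159]);
translate([255, 525, 263]) cube([34, 809, 159]);
translate([2127, 525, 263]) cube([34, 809, 159]);
translate([394, 437, 422]) cube([60, 985, 23]);
translate([505, 437, 422]) cube([60, 985, 23]);
translate([616, 437, 422]) cube([60, 985, 23]);
translate([727, 437, 422]) cube([60, 985, 23]);
translate([838, 437, 422]) cube([60, 985, 23]);
translate([949, 437, 422]) cube([60, 985, 23]);
translate([1060, 437, 422]) cube([60, 985, 23]);
translate([1171, 437, 422]) cube([60, 985, 23]);
translate([1282, 437, 422]) cube([60, 985, 23]);
translate([1393, 437, 422]) cube([60, 985, 23]);
translate([1504, 437, 422]) cube([60, 985, 23]);
translate([1615, 437, 422]) cube([60, 985, 23]);
translate([1726, 437, 422]) cube([60, 985, 23]);
translate([1837, 437, 422]) cube([60, 985, 23]);
translate([1948, 437, 422]) cube([60, 985, 23]);


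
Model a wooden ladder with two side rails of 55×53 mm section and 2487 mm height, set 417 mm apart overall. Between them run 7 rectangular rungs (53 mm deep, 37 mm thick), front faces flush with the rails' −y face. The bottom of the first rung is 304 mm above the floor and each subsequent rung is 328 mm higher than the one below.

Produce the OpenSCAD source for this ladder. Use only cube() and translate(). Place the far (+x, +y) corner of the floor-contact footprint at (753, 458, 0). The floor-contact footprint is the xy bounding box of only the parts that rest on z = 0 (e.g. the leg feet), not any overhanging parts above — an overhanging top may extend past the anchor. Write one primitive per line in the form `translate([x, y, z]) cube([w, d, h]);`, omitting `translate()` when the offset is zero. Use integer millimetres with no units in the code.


translate([336, 405, 0]) cube([55, 53, 2487]);
translate([698, 405, 0]) cube([55, 53, 2487]);
translate([391, 405, 304]) cube([307, 53, 37]);
translate([391, 405, 632]) cube([307, 53, 37]);
translate([391, 405, 960]) cube([307, 53, 37]);
translate([391, 405, 1288]) cube([307, 53, 37]);
translate([391, 405, 1616]) cube([307, 53, 37]);
translate([391, 405, 1944]) cube([307, 53, 37]);
translate([391, 405, 2272]) cube([307, 53, 37]);


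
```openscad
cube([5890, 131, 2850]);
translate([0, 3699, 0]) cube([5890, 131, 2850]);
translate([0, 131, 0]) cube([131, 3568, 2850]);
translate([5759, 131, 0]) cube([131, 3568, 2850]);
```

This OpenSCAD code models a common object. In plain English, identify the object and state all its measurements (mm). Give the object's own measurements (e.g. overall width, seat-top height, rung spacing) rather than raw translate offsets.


The wall frame of a small rectangular building: four walls, each 2850 mm tall and 131 mm thick, enclosing a footprint 5890 mm (x) by 3830 mm (y) outside-to-outside, with no floor or roof. The front and back walls (the −y and +y sides) span the full width; the two side walls fit between them.


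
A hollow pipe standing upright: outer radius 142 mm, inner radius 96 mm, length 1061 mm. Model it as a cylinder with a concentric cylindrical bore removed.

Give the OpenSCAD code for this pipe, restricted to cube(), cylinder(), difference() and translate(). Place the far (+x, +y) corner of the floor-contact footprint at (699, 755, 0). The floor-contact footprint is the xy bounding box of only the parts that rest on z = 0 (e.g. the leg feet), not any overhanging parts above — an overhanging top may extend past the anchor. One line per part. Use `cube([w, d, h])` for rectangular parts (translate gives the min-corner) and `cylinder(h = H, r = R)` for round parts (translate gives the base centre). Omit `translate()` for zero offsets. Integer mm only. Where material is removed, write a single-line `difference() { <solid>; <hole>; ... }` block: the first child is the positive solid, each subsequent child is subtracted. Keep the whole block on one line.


difference() { translate([557, 613, 0]) cylinder(h = 1061, r = 142); translate([557, 613, 0]) cylinder(h = 1061, r = 96); }


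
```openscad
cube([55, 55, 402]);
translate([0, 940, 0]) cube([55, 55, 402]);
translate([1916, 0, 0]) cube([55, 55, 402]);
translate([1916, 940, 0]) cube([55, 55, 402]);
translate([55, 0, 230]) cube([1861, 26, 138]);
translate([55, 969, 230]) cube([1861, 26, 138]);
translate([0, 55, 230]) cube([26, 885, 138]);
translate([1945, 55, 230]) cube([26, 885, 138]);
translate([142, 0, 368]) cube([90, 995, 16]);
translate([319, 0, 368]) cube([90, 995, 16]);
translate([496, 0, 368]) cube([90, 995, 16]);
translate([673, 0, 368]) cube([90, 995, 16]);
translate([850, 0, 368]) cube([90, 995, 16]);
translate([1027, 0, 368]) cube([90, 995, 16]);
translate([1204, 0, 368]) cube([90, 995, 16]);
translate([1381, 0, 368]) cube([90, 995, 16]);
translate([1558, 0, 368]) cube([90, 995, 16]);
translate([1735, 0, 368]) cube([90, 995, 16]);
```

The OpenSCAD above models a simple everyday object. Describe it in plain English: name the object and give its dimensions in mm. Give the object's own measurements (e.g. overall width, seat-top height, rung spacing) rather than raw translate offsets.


A bed frame 1971 mm long (x) by 995 mm wide (y). Four 55×55 mm corner posts, 402 mm tall, at the corners of the footprint. Four rails of 26 mm thickness and 138 mm height run between adjacent posts with their undersides at z = 230 mm, their outer faces flush with the outside of the frame (the two x-running rails run between the posts' inner faces; the two y-running rails run between the posts' inner faces). 10 slats, each 90 mm wide (x) and 16 mm thick, lie across the top of the two x-running rails, running the full 995 mm width of the frame in y; along x they sit between the end posts with a 87 mm gap after the −x posts and between neighbouring slats, leaving 91 mm before the +x posts.


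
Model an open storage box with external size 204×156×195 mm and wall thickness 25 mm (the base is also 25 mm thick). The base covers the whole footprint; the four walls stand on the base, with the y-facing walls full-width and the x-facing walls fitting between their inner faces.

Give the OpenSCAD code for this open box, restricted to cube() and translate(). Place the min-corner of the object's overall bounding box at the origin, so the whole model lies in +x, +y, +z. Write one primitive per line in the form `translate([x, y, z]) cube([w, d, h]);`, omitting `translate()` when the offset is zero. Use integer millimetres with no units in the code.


cube([204, 156, 25]);
translate([0, 0, 25]) cube([204, 25, 170]);
translate([0, 131, 25]) cube([204, 25, 170]);
translate([0, 25, 25]) cube([25, 106, 170]);
translate([179, 25, 25]) cube([25, 106, 170]);


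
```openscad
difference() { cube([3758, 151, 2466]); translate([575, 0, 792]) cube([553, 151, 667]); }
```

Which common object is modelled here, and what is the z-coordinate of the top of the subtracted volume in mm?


A wall with a window opening. The window head height is 1459 mm.

A wall with a rectangular opening subtracted — a window. Sill at z = 792, opening 667 mm tall, so the head is at 792 + 667 = 1459 mm.


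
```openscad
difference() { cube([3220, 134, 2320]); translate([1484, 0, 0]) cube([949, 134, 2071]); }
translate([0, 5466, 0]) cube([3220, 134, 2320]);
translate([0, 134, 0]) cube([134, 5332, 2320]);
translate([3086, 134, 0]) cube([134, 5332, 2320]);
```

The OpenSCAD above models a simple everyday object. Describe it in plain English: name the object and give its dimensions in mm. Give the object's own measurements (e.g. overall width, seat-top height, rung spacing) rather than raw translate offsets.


A single room: four walls, each 2320 mm tall and 134 mm thick, enclosing an outside footprint 3220×5600 mm (x × y), no floor or roof. The front and back walls (−y and +y sides) run the full x-width; the side walls fit between their inner faces. A door opening 949 mm wide and 2071 mm tall is cut through the front wall from the floor up, its −x edge 1484 mm from the wall's −x end.


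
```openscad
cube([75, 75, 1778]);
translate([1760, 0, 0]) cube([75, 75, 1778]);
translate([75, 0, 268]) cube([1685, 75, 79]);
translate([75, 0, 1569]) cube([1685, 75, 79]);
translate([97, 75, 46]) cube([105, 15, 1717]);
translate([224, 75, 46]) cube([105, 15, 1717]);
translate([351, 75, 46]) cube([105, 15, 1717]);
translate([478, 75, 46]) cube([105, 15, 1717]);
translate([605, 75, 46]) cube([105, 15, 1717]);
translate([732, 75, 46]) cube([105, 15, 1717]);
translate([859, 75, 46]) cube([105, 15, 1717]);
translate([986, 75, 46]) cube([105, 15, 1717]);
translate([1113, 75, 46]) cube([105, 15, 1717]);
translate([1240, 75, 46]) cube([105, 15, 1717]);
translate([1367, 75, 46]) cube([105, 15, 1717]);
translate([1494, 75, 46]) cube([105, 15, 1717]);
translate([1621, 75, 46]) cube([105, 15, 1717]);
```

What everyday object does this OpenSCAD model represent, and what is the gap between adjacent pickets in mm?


A fence section. The picket gap is 22 mm.

Two posts, two rails, 13 pickets — a fence section. Span 1685 mm holds 13 pickets of 105 mm with 14 equal gaps: ⌊(1685 − 13·105) / 14⌋ = 22 mm.


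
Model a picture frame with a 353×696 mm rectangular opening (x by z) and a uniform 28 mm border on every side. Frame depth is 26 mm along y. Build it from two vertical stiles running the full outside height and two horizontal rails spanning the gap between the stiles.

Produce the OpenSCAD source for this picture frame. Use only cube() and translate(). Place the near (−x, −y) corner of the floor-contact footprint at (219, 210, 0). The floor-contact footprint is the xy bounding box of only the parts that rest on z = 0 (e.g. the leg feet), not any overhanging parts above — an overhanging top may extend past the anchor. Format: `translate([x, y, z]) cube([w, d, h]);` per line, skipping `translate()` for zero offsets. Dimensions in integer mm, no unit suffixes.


translate([219, 210, 0]) cube([28, 26, 752]);
translate([600, 210, 0]) cube([28, 26, 752]);
translate([247, 210, 0]) cube([353, 26, 28]);
translate([247, 210, 724]) cube([353, 26, 28]);


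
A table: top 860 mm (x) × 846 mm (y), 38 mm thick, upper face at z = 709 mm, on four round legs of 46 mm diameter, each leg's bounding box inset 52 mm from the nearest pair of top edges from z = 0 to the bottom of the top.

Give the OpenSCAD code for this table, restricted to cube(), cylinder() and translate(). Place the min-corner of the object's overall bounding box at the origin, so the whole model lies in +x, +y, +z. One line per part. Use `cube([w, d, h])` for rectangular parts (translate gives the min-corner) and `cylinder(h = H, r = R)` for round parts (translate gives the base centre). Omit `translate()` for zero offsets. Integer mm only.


translate([0, 0, 671]) cube([860, 846, 38]);
translate([75, 75, 0]) cylinder(h = 671, r = 23);
translate([785, 75, 0]) cylinder(h = 671, r = 23);
translate([75, 771, 0]) cylinder(h = 671, r = 23);
translate([785, 771, 0]) cylinder(h = 671, r = 23);


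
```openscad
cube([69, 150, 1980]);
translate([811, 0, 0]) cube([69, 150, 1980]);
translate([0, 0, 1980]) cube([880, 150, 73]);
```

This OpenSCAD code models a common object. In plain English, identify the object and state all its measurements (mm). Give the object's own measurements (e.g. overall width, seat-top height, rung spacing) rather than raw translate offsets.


A door frame. The clear opening is 742 mm wide and 1980 mm high. Two 69 mm wide jambs, 150 mm deep, stand either side of the opening from the floor to the top of the opening. A 73 mm thick head sits across the top of both jambs, spanning the full outside width of the frame.


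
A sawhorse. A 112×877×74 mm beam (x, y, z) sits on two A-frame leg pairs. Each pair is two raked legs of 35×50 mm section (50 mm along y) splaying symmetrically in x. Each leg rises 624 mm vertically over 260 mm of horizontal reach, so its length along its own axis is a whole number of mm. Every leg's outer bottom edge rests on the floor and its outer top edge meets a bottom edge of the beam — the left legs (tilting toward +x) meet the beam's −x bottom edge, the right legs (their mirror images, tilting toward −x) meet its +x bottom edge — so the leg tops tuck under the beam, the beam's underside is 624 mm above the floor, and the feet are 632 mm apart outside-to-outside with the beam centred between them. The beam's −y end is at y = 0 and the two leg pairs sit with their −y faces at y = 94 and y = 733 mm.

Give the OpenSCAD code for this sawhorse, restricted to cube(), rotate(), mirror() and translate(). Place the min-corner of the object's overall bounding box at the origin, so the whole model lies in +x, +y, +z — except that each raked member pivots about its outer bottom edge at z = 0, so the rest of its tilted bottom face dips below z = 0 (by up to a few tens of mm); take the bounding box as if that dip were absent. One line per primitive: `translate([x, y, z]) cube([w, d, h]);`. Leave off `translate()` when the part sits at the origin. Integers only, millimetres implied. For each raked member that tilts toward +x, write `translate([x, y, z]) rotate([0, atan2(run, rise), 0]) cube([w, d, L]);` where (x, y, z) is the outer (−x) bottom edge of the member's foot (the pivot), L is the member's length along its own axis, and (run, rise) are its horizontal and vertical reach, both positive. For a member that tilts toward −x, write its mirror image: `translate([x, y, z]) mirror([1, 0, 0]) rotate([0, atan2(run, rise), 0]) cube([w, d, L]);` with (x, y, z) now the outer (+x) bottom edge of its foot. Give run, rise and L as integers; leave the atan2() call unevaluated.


// leg length = √(260² + 624²) = 676
// right-leg outer foot x = 2·260 + 112 = 632
// beam min-corner = (260, 0, 624)
translate([260, 0, 624]) cube([112, 877, 74]);
translate([0, 94, 0]) rotate([0, atan2(260, 624), 0]) cube([35, 50, 676]);
translate([632, 94, 0]) mirror([1, 0, 0]) rotate([0, atan2(260, 624), 0]) cube([35, 50, 676]);
translate([0, 733, 0]) rotate([0, atan2(260, 624), 0]) cube([35, 50, 676]);
translate([632, 733, 0]) mirror([1, 0, 0]) rotate([0, atan2(260, 624), 0]) cube([35, 50, 676]);


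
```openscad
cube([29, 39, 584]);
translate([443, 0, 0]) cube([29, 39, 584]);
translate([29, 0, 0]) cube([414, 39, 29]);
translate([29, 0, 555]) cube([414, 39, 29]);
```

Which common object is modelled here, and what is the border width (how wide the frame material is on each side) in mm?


A picture frame. The border width is 29 mm.

Four thin pieces enclosing a rectangular opening — a picture frame. The two full-height stiles are 584 mm tall; the top rail sits at z = 555 and is 29 mm tall, so the border above the opening is 584 − 555 = 29 mm, matching the stile x-width.


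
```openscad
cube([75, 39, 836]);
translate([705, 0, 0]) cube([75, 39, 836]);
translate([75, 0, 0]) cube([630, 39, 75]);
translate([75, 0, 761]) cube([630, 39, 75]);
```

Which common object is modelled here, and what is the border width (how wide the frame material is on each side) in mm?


A picture frame. The border width is 75 mm.

Four thin pieces enclosing a rectangular opening — a picture frame. The two full-height stiles are 836 mm tall; the top rail sits at z = 761 and is 75 mm tall, so the border above the opening is 836 − 761 = 75 mm, matching the stile x-width.


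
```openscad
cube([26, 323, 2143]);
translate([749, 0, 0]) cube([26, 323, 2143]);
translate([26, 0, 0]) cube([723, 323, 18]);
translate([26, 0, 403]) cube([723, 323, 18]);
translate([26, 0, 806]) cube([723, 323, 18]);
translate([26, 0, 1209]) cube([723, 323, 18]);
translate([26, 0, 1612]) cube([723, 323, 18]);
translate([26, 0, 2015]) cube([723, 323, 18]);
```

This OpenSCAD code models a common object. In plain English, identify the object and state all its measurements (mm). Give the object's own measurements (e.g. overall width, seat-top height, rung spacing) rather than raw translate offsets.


An open bookshelf. Two side panels, each 26 mm thick, 323 mm deep and 2143 mm tall, stand 775 mm apart (outside-to-outside). Between them sit 6 shelves, each 18 mm thick and 323 mm deep, spanning the full gap between the sides. The bottom shelf rests on the floor (its underside at z = 0) and the clear gap between one shelf's top and the next shelf's underside is 385 mm.


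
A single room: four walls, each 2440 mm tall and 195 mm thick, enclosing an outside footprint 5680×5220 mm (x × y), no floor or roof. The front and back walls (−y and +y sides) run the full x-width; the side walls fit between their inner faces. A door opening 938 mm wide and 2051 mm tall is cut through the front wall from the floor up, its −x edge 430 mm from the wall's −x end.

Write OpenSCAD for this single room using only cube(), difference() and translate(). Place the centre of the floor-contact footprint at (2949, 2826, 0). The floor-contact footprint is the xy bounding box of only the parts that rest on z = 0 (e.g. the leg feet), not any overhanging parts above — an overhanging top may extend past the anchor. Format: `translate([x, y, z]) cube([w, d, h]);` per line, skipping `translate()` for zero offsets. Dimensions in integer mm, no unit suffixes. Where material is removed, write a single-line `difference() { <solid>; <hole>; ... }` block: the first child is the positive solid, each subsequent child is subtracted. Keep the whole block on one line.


difference() { translate([109, 216, 0]) cube([5680, 195, 2440]); translate([539, 216, 0]) cube([938, 195, 2051]); }
translate([109, 5241, 0]) cube([5680, 195, 2440]);
translate([109, 411, 0]) cube([195, 4830, 2440]);
translate([5594, 411, 0]) cube([195, 4830, 2440]);


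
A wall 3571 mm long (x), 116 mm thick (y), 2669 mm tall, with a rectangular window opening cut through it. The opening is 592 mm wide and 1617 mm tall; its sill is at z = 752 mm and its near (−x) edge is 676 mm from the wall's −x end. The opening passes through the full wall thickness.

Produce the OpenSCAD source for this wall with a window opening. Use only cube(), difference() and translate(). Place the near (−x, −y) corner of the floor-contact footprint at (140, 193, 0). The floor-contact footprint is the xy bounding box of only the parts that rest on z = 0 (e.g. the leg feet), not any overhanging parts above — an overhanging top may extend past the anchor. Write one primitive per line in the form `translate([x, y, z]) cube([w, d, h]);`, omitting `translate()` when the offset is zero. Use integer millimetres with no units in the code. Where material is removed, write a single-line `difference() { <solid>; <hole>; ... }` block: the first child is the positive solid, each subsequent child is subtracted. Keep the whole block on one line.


difference() { translate([140, 193, 0]) cube([3571, 116, 2669]); translate([816, 193, 752]) cube([592, 116, 1617]); }


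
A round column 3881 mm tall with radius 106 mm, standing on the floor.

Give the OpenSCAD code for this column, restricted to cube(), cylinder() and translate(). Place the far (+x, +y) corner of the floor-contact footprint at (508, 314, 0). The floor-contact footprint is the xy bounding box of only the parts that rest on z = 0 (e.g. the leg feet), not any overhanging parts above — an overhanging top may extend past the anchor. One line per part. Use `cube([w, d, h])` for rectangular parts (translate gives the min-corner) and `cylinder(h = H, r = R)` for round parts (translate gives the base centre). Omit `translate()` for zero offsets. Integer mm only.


translate([402, 208, 0]) cylinder(h = 3881, r = 106);
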